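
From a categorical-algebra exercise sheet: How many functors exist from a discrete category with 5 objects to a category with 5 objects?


A functor from a discrete category C to D is determined by
where each object maps. Each of the 5 objects of C can map
to any of the 5 objects of D independently.
Number of functors = 5^5 = 3125

3125


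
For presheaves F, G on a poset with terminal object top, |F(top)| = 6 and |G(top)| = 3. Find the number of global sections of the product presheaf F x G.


Global sections of a presheaf on a poset with terminal top satisfy
Gamma(H) ~ H(top). Presheaves admit pointwise products, so
(F x G)(top) = F(top) x G(top) (Cartesian product).
|Gamma(F x G)| = |F(top)| * |G(top)| = 6 * 3 = 18.

18


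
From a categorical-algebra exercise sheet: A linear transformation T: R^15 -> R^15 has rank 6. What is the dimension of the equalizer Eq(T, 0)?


The equalizer of f and the zero map is ker(f).
By the rank-nullity theorem: dim(ker(f)) = dim(domain) - rank(f).
dim(ker(f)) = 15 - 6 = 9

9


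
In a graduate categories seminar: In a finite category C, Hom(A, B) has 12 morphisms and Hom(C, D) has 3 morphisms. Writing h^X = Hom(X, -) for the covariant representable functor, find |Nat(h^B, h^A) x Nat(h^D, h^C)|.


By the Yoneda lemma, Nat(h^B, h^A) is isomorphic to Hom(A, B),
so |Nat(h^B, h^A)| = |Hom(A, B)| and |Nat(h^D, h^C)| = |Hom(C, D)|.
|Hom(A, B)| = 12, |Hom(C, D)| = 3.
|Nat(h^B, h^A) x Nat(h^D, h^C)| = 12 * 3 = 36

36


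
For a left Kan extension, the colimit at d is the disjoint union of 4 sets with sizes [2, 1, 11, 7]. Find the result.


Pointwise, the left Kan extension (Lan_F H)(d) is the colimit, indexed
by the comma category (F downarrow d), of H composed with the
projection (F downarrow d) -> C. Here that colimit is given
as a coproduct (disjoint union) of sets, so its cardinality is the
sum of the sizes of the summands.
Coproduct of sets with sizes: 2 + 1 + 11 + 7
= 21

21


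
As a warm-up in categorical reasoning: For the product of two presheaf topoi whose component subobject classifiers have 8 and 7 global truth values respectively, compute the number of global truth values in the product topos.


In a product of presheaf topoi E_1 x E_2, the subobject classifier
is Omega = Omega_1 x Omega_2 (componentwise), so
|Omega(top)| = |Omega_1(top_1)| * |Omega_2(top_2)|.
= 8 * 7 = 56.

56


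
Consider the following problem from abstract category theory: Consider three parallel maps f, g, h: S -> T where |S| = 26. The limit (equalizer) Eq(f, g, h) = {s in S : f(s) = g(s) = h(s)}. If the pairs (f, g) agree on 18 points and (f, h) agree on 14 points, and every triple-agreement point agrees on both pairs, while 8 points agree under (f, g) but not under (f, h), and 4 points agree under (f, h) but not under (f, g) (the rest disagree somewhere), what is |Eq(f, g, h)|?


Eq(f, g, h) is the triple-agreement set: points in S where all three
maps take the same value. Using inclusion-exclusion on the pairwise data:
Pair (f, g) agrees on 18 points; pair (f, h) on 14 points.
Points agreeing under (f, g) but not (f, h) = 8; under (f, h) but not (f, g) = 4.
Triple-agreement = agreement-in-(f, g) minus points that agree under (f, g) but not (f, h):
|Eq(f, g, h)| = 18 - 8 = 10
(cross-check via (f, h): 14 - 4 = 10.)

10


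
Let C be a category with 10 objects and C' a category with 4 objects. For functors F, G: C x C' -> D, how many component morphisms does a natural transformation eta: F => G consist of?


A natural transformation eta: F => G assigns one component morphism per
object of the domain category.
The domain is the product category C x C', so
|Ob(C x C')| = |Ob(C)| * |Ob(C')| = 10 * 4 = 40.
Therefore eta has 40 component morphisms.

40


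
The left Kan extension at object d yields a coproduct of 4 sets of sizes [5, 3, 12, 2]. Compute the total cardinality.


Pointwise, the left Kan extension (Lan_F H)(d) is the colimit, indexed
by the comma category (F downarrow d), of H composed with the
projection (F downarrow d) -> C. Here that colimit is given
as a coproduct (disjoint union) of sets, so its cardinality is the
sum of the sizes of the summands.
Coproduct of sets with sizes: 5 + 3 + 12 + 2
= 22

22


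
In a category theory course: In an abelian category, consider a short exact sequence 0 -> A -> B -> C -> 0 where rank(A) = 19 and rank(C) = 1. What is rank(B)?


For a short exact sequence 0 -> A -> B -> C -> 0,
rank is additive: rank(B) = rank(A) + rank(C).
rank(B) = 19 + 1 = 20

20


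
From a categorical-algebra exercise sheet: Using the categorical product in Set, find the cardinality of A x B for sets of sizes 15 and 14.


In Set, the product A x B is the Cartesian product.
By the universal property, |A x B| = |A| * |B|.
|A x B| = 15 * 14 = 210

210


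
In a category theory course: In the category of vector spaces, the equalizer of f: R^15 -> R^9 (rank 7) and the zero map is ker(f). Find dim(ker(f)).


The equalizer of f and the zero map is ker(f).
By the rank-nullity theorem: dim(ker(f)) = dim(domain) - rank(f).
dim(ker(f)) = 15 - 7 = 8

8


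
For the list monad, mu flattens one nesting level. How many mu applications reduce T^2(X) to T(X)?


Each application of mu: T^2 -> T removes one layer of nesting.
Starting at depth 2 (i.e., T^2(X)), we need to reach T(X).
Number of mu applications = 2 - 1 = 1

1


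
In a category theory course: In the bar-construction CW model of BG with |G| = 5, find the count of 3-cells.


In the bar-construction CW model of BG, the n-cells are indexed by
n-tuples [g_1|...|g_n] of non-identity elements of G (degenerate
simplices with some g_i = e do not contribute cells), so there are
(|G| - 1)^n n-cells.
For dim = 3 with |G| = 5:
cells = (5 - 1)^3 = 4^3 = 64

64


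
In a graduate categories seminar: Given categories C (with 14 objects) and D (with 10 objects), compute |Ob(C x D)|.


The product category C x D has objects that are pairs (c, d).
Number of pairs = |Ob(C)| * |Ob(D)| = 14 * 10 = 140

140


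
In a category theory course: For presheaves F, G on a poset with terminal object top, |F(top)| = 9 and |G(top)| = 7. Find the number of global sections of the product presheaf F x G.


Global sections of a presheaf on a poset with terminal top satisfy
Gamma(H) ~ H(top). Presheaves admit pointwise products, so
(F x G)(top) = F(top) x G(top) (Cartesian product).
|Gamma(F x G)| = |F(top)| * |G(top)| = 9 * 7 = 63.

63


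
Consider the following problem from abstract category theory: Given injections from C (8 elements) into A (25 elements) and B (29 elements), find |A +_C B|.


The pushout A +_C B identifies the images of C in A and B.
|A +_C B| = |A| + |B| - |C| (for injections).
= 25 + 29 - 8 = 46

46


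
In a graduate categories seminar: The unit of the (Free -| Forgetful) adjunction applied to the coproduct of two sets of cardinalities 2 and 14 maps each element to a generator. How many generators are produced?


The unit eta_X: X -> U(F(X)) of the Free-Forgetful adjunction
maps each element of X to a generator of F(X). For X = S + T (disjoint
union in Set), |S + T| = |S| + |T|.
Total mappings = 2 + 14 = 16.

16


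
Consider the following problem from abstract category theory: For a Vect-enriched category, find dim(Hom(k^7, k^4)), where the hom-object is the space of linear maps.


In Vect-enriched categories, Hom(k^n, k^m) is the space of m x n matrices.
dim(Hom(k^7, k^4)) = 4 * 7 = 28

28


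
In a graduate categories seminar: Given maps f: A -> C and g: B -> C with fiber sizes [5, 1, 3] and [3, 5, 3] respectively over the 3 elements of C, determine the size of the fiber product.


The pullback A x_C B consists of pairs (a, b) with f(a) = g(b).
For each element c in C, the fiber product has |f^-1(c)| * |g^-1(c)| elements.
Summing over C: 5 * 3 + 1 * 5 + 3 * 3
= 15 + 5 + 9 = 29

29


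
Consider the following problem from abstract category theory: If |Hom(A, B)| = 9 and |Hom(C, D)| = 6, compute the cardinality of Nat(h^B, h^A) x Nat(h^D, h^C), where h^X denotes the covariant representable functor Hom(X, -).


By the Yoneda lemma, Nat(h^B, h^A) is isomorphic to Hom(A, B),
so |Nat(h^B, h^A)| = |Hom(A, B)| and |Nat(h^D, h^C)| = |Hom(C, D)|.
|Hom(A, B)| = 9, |Hom(C, D)| = 6.
|Nat(h^B, h^A) x Nat(h^D, h^C)| = 9 * 6 = 54

54


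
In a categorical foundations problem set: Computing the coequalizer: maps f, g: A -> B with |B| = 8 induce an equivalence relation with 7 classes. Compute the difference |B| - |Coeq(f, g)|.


The coequalizer Coeq(f, g) = B / ~ has one element per equivalence class.
|B| = 8, |Coeq(f, g)| = 7.
|B| - |Coeq(f, g)| = 8 - 7 = 1.

1


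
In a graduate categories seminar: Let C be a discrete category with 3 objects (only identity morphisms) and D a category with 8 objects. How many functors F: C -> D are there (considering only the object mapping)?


A functor from a discrete category C to D is determined by
where each object maps. Each of the 3 objects of C can map
to any of the 8 objects of D independently.
Number of functors = 8^3 = 512

512


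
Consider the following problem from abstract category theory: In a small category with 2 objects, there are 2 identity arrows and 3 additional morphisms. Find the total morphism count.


Each object has an identity morphism, giving 2 identities.
Adding the 3 non-identity morphisms:
Total = 2 + 3 = 5

5


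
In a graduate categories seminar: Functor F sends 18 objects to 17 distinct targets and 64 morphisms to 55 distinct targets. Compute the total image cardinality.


The image of F consists of distinct objects and distinct morphisms.
|Im(F)| on objects = 17
|Im(F)| on morphisms = 55
Total image cardinality = 17 + 55 = 72

72


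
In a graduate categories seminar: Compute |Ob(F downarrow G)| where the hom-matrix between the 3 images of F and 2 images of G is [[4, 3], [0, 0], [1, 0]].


Objects of (F downarrow G) are triples (a, b, h: F(a)->G(b)).
The count equals the sum of all entries in the hom-matrix.
sum(row 0) = 7
sum(row 1) = 0
sum(row 2) = 1
Grand total = 8

8


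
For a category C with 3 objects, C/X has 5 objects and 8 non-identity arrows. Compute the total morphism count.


In the slice category C/X, objects are morphisms to X.
Identity morphisms: 5 (one per object of C/X).
Non-identity morphisms: 8.
Total = 5 + 8 = 13

13


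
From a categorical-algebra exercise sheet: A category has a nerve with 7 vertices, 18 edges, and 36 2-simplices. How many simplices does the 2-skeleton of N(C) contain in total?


The 2-skeleton of the nerve N(C) consists of simplices in dimensions 0, 1, 2:
  |N(C)_0| = 7 (objects)
  |N(C)_1| = 18 (morphisms)
  |N(C)_2| = 36 (composable pairs)
Total = 7 + 18 + 36 = 61

61


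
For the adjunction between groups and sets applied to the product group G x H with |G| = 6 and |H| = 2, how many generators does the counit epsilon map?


The counit epsilon_K: F(U(K)) -> K of the Free-Forgetful adjunction
maps |K| generators of F(U(K)) into K. For K = G x H (the product group),
|G x H| = |G| * |H|.
Total generators mapped = 6 * 2 = 12.

12


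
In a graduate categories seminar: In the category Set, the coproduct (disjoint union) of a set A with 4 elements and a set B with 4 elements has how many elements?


In Set, the coproduct A + B is the disjoint union.
|A + B| = |A| + |B| = 4 + 4 = 8

8


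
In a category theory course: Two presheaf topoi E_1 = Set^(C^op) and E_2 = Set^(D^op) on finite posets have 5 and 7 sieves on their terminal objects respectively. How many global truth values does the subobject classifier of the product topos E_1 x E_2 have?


In a product of presheaf topoi E_1 x E_2, the subobject classifier
is Omega = Omega_1 x Omega_2 (componentwise), so
|Omega(top)| = |Omega_1(top_1)| * |Omega_2(top_2)|.
= 5 * 7 = 35.

35


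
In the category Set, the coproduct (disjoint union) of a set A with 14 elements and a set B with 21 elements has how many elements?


In Set, the coproduct A + B is the disjoint union.
|A + B| = |A| + |B| = 14 + 21 = 35

35


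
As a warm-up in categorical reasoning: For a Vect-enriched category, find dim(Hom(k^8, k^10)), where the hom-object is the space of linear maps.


In Vect-enriched categories, Hom(k^n, k^m) is the space of m x n matrices.
dim(Hom(k^8, k^10)) = 10 * 8 = 80

80


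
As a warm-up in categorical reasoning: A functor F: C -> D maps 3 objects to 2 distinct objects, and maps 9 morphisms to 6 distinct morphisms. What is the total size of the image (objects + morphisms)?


The image of F consists of distinct objects and distinct morphisms.
|Im(F)| on objects = 2
|Im(F)| on morphisms = 6
Total image cardinality = 2 + 6 = 8

8


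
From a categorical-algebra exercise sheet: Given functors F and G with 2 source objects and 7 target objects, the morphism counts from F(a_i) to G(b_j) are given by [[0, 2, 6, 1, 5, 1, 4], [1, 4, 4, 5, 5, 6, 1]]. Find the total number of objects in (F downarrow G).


Objects of (F downarrow G) are triples (a, b, h: F(a)->G(b)).
The count equals the sum of all entries in the hom-matrix.
sum(row 0) = 19
sum(row 1) = 26
Grand total = 45

45


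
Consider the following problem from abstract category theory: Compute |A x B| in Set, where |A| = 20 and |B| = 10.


In Set, the product A x B is the Cartesian product.
By the universal property, |A x B| = |A| * |B|.
|A x B| = 20 * 10 = 200

200


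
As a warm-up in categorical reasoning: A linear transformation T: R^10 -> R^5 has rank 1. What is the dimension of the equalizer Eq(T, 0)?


The equalizer of f and the zero map is ker(f).
By the rank-nullity theorem: dim(ker(f)) = dim(domain) - rank(f).
dim(ker(f)) = 10 - 1 = 9

9


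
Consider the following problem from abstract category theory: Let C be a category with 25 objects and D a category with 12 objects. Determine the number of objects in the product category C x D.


The product category C x D has objects that are pairs (c, d).
Number of pairs = |Ob(C)| * |Ob(D)| = 25 * 12 = 300

300


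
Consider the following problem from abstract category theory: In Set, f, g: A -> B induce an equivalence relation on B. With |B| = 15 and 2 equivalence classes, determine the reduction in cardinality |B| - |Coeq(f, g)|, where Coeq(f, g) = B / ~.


The coequalizer Coeq(f, g) = B / ~ has one element per equivalence class.
|B| = 15, |Coeq(f, g)| = 2.
|B| - |Coeq(f, g)| = 15 - 2 = 13.

13


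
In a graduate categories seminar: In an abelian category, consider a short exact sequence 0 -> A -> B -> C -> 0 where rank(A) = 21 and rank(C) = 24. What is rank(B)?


For a short exact sequence 0 -> A -> B -> C -> 0,
rank is additive: rank(B) = rank(A) + rank(C).
rank(B) = 21 + 24 = 45

45


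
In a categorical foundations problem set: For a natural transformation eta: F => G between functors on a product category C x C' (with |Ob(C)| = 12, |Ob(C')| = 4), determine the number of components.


A natural transformation eta: F => G assigns one component morphism per
object of the domain category.
The domain is the product category C x C', so
|Ob(C x C')| = |Ob(C)| * |Ob(C')| = 12 * 4 = 48.
Therefore eta has 48 component morphisms.

48


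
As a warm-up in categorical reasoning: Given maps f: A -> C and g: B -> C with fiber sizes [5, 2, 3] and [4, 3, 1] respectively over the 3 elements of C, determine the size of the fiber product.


The pullback A x_C B consists of pairs (a, b) with f(a) = g(b).
For each element c in C, the fiber product has |f^-1(c)| * |g^-1(c)| elements.
Summing over C: 5 * 4 + 2 * 3 + 3 * 1
= 20 + 6 + 3 = 29

29


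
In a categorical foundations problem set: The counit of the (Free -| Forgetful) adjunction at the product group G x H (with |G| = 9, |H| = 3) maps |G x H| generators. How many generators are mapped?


The counit epsilon_K: F(U(K)) -> K of the Free-Forgetful adjunction
maps |K| generators of F(U(K)) into K. For K = G x H (the product group),
|G x H| = |G| * |H|.
Total generators mapped = 9 * 3 = 27.

27


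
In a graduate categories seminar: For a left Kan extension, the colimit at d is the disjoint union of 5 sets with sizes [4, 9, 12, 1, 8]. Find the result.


Pointwise, the left Kan extension (Lan_F H)(d) is the colimit, indexed
by the comma category (F downarrow d), of H composed with the
projection (F downarrow d) -> C. Here that colimit is given
as a coproduct (disjoint union) of sets, so its cardinality is the
sum of the sizes of the summands.
Coproduct of sets with sizes: 4 + 9 + 12 + 1 + 8
= 34

34


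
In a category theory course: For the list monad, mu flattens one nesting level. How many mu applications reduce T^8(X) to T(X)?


Each application of mu: T^2 -> T removes one layer of nesting.
Starting at depth 8 (i.e., T^8(X)), we need to reach T(X).
Number of mu applications = 8 - 1 = 7

7


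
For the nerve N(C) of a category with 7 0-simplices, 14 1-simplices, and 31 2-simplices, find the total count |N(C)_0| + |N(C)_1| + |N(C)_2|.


The 2-skeleton of the nerve N(C) consists of simplices in dimensions 0, 1, 2:
  |N(C)_0| = 7 (objects)
  |N(C)_1| = 14 (morphisms)
  |N(C)_2| = 31 (composable pairs)
Total = 7 + 14 + 31 = 52

52


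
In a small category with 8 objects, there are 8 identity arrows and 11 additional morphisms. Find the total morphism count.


Each object has an identity morphism, giving 8 identities.
Adding the 11 non-identity morphisms:
Total = 8 + 11 = 19

19


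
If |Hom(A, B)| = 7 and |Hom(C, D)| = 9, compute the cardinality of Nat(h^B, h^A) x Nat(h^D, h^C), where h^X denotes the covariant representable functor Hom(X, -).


By the Yoneda lemma, Nat(h^B, h^A) is isomorphic to Hom(A, B),
so |Nat(h^B, h^A)| = |Hom(A, B)| and |Nat(h^D, h^C)| = |Hom(C, D)|.
|Hom(A, B)| = 7, |Hom(C, D)| = 9.
|Nat(h^B, h^A) x Nat(h^D, h^C)| = 7 * 9 = 63

63


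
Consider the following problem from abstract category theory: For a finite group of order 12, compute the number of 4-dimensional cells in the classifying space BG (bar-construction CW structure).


In the bar-construction CW model of BG, the n-cells are indexed by
n-tuples [g_1|...|g_n] of non-identity elements of G (degenerate
simplices with some g_i = e do not contribute cells), so there are
(|G| - 1)^n n-cells.
For dim = 4 with |G| = 12:
cells = (12 - 1)^4 = 11^4 = 14641

14641


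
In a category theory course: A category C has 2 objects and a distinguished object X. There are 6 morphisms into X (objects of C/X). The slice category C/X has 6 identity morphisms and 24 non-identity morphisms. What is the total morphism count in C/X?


In the slice category C/X, objects are morphisms to X.
Identity morphisms: 6 (one per object of C/X).
Non-identity morphisms: 24.
Total = 6 + 24 = 30

30


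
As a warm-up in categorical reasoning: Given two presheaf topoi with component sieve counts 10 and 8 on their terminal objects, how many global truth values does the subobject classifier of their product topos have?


In a product of presheaf topoi E_1 x E_2, the subobject classifier
is Omega = Omega_1 x Omega_2 (componentwise), so
|Omega(top)| = |Omega_1(top_1)| * |Omega_2(top_2)|.
= 10 * 8 = 80.

80


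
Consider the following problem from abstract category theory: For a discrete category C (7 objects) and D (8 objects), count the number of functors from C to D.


A functor from a discrete category C to D is determined by
where each object maps. Each of the 7 objects of C can map
to any of the 8 objects of D independently.
Number of functors = 8^7 = 2097152

2097152


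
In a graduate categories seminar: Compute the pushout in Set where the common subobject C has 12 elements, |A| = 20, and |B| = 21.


The pushout A +_C B identifies the images of C in A and B.
|A +_C B| = |A| + |B| - |C| (for injections).
= 20 + 21 - 12 = 29

29


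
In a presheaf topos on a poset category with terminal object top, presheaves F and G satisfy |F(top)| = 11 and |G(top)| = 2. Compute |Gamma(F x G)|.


Global sections of a presheaf on a poset with terminal top satisfy
Gamma(H) ~ H(top). Presheaves admit pointwise products, so
(F x G)(top) = F(top) x G(top) (Cartesian product).
|Gamma(F x G)| = |F(top)| * |G(top)| = 11 * 2 = 22.

22


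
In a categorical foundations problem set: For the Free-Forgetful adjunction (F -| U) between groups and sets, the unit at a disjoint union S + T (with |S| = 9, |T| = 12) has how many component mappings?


The unit eta_X: X -> U(F(X)) of the Free-Forgetful adjunction
maps each element of X to a generator of F(X). For X = S + T (disjoint
union in Set), |S + T| = |S| + |T|.
Total mappings = 9 + 12 = 21.

21


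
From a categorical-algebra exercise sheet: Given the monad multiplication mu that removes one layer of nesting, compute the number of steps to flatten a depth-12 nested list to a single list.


Each application of mu: T^2 -> T removes one layer of nesting.
Starting at depth 12 (i.e., T^12(X)), we need to reach T(X).
Number of mu applications = 12 - 1 = 11

11


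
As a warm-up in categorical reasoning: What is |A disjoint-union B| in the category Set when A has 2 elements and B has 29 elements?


In Set, the coproduct A + B is the disjoint union.
|A + B| = |A| + |B| = 2 + 29 = 31

31


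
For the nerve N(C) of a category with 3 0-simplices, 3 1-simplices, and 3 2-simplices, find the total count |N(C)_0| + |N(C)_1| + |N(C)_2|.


The 2-skeleton of the nerve N(C) consists of simplices in dimensions 0, 1, 2:
  |N(C)_0| = 3 (objects)
  |N(C)_1| = 3 (morphisms)
  |N(C)_2| = 3 (composable pairs)
Total = 3 + 3 + 3 = 9

9


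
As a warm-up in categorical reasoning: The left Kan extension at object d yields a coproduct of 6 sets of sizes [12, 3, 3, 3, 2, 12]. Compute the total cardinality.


Pointwise, the left Kan extension (Lan_F H)(d) is the colimit, indexed
by the comma category (F downarrow d), of H composed with the
projection (F downarrow d) -> C. Here that colimit is given
as a coproduct (disjoint union) of sets, so its cardinality is the
sum of the sizes of the summands.
Coproduct of sets with sizes: 12 + 3 + 3 + 3 + 2 + 12
= 35

35


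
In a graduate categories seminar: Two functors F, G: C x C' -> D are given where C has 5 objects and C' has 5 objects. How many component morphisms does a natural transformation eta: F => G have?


A natural transformation eta: F => G assigns one component morphism per
object of the domain category.
The domain is the product category C x C', so
|Ob(C x C')| = |Ob(C)| * |Ob(C')| = 5 * 5 = 25.
Therefore eta has 25 component morphisms.

25


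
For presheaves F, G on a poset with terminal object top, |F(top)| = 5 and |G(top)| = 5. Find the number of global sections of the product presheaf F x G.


Global sections of a presheaf on a poset with terminal top satisfy
Gamma(H) ~ H(top). Presheaves admit pointwise products, so
(F x G)(top) = F(top) x G(top) (Cartesian product).
|Gamma(F x G)| = |F(top)| * |G(top)| = 5 * 5 = 25.

25


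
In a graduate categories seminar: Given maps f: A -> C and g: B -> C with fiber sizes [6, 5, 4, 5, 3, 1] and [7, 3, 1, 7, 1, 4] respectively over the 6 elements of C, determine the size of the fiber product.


The pullback A x_C B consists of pairs (a, b) with f(a) = g(b).
For each element c in C, the fiber product has |f^-1(c)| * |g^-1(c)| elements.
Summing over C: 6 * 7 + 5 * 3 + 4 * 1 + 5 * 7 + 3 * 1 + 1 * 4
= 42 + 15 + 4 + 35 + 3 + 4 = 103

103


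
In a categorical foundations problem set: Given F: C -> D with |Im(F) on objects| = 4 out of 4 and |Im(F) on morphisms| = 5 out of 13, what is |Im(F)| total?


The image of F consists of distinct objects and distinct morphisms.
|Im(F)| on objects = 4
|Im(F)| on morphisms = 5
Total image cardinality = 4 + 5 = 9

9


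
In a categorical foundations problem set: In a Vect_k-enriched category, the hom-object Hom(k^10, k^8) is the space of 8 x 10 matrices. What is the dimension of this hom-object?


In Vect-enriched categories, Hom(k^n, k^m) is the space of m x n matrices.
dim(Hom(k^10, k^8)) = 8 * 10 = 80

80


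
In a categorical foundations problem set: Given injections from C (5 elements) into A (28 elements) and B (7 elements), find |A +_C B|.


The pushout A +_C B identifies the images of C in A and B.
|A +_C B| = |A| + |B| - |C| (for injections).
= 28 + 7 - 5 = 30

30


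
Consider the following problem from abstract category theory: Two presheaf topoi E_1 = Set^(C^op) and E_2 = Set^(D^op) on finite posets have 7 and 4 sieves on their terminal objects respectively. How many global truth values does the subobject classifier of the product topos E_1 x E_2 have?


In a product of presheaf topoi E_1 x E_2, the subobject classifier
is Omega = Omega_1 x Omega_2 (componentwise), so
|Omega(top)| = |Omega_1(top_1)| * |Omega_2(top_2)|.
= 7 * 4 = 28.

28


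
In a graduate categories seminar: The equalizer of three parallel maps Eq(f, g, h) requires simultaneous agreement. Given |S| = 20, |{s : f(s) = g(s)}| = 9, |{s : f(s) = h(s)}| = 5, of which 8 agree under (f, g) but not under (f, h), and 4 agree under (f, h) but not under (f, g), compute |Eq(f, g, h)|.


Eq(f, g, h) is the triple-agreement set: points in S where all three
maps take the same value. Using inclusion-exclusion on the pairwise data:
Pair (f, g) agrees on 9 points; pair (f, h) on 5 points.
Points agreeing under (f, g) but not (f, h) = 8; under (f, h) but not (f, g) = 4.
Triple-agreement = agreement-in-(f, g) minus points that agree under (f, g) but not (f, h):
|Eq(f, g, h)| = 9 - 8 = 1
(cross-check via (f, h): 5 - 4 = 1.)

1


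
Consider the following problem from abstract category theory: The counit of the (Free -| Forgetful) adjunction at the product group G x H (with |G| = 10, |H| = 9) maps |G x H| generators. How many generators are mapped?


The counit epsilon_K: F(U(K)) -> K of the Free-Forgetful adjunction
maps |K| generators of F(U(K)) into K. For K = G x H (the product group),
|G x H| = |G| * |H|.
Total generators mapped = 10 * 9 = 90.

90


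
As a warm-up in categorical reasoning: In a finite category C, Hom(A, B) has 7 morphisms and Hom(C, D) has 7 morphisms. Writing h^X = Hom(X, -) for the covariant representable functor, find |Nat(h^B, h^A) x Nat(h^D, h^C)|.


By the Yoneda lemma, Nat(h^B, h^A) is isomorphic to Hom(A, B),
so |Nat(h^B, h^A)| = |Hom(A, B)| and |Nat(h^D, h^C)| = |Hom(C, D)|.
|Hom(A, B)| = 7, |Hom(C, D)| = 7.
|Nat(h^B, h^A) x Nat(h^D, h^C)| = 7 * 7 = 49

49


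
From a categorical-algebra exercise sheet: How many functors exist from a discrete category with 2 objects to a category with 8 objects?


A functor from a discrete category C to D is determined by
where each object maps. Each of the 2 objects of C can map
to any of the 8 objects of D independently.
Number of functors = 8^2 = 64

64


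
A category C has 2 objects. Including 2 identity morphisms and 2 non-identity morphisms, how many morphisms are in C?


Each object has an identity morphism, giving 2 identities.
Adding the 2 non-identity morphisms:
Total = 2 + 2 = 4

4


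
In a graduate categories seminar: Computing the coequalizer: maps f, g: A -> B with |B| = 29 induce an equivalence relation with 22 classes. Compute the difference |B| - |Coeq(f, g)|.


The coequalizer Coeq(f, g) = B / ~ has one element per equivalence class.
|B| = 29, |Coeq(f, g)| = 22.
|B| - |Coeq(f, g)| = 29 - 22 = 7.

7


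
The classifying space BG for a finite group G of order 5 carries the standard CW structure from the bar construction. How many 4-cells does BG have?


In the bar-construction CW model of BG, the n-cells are indexed by
n-tuples [g_1|...|g_n] of non-identity elements of G (degenerate
simplices with some g_i = e do not contribute cells), so there are
(|G| - 1)^n n-cells.
For dim = 4 with |G| = 5:
cells = (5 - 1)^4 = 4^4 = 256

256


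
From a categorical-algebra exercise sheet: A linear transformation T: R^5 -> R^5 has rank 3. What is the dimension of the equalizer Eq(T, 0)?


The equalizer of f and the zero map is ker(f).
By the rank-nullity theorem: dim(ker(f)) = dim(domain) - rank(f).
dim(ker(f)) = 5 - 3 = 2

2


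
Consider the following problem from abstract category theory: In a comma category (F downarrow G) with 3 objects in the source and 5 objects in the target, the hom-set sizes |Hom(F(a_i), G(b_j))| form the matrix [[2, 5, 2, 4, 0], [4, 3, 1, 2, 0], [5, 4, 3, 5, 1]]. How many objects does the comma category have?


Objects of (F downarrow G) are triples (a, b, h: F(a)->G(b)).
The count equals the sum of all entries in the hom-matrix.
sum(row 0) = 13
sum(row 1) = 10
sum(row 2) = 18
Grand total = 41

41


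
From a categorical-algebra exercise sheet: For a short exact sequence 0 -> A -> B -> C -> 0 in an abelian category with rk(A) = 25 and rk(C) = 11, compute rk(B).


For a short exact sequence 0 -> A -> B -> C -> 0,
rank is additive: rank(B) = rank(A) + rank(C).
rank(B) = 25 + 11 = 36

36


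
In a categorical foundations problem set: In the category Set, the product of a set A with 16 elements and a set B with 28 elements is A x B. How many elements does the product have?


In Set, the product A x B is the Cartesian product.
By the universal property, |A x B| = |A| * |B|.
|A x B| = 16 * 28 = 448

448


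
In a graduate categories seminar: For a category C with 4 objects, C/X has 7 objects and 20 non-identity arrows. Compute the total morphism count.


In the slice category C/X, objects are morphisms to X.
Identity morphisms: 7 (one per object of C/X).
Non-identity morphisms: 20.
Total = 7 + 20 = 27

27


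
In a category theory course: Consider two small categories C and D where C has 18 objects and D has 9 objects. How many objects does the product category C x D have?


The product category C x D has objects that are pairs (c, d).
Number of pairs = |Ob(C)| * |Ob(D)| = 18 * 9 = 162

162


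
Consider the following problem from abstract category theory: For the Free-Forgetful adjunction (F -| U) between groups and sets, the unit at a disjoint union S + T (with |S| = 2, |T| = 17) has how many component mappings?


The unit eta_X: X -> U(F(X)) of the Free-Forgetful adjunction
maps each element of X to a generator of F(X). For X = S + T (disjoint
union in Set), |S + T| = |S| + |T|.
Total mappings = 2 + 17 = 19.

19


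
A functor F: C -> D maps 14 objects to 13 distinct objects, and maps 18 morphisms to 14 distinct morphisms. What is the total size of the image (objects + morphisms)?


The image of F consists of distinct objects and distinct morphisms.
|Im(F)| on objects = 13
|Im(F)| on morphisms = 14
Total image cardinality = 13 + 14 = 27

27


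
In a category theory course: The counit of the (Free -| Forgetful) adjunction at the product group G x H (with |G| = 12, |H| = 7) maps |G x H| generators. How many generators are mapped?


The counit epsilon_K: F(U(K)) -> K of the Free-Forgetful adjunction
maps |K| generators of F(U(K)) into K. For K = G x H (the product group),
|G x H| = |G| * |H|.
Total generators mapped = 12 * 7 = 84.

84


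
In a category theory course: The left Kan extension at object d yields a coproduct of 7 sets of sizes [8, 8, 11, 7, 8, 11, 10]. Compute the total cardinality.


Pointwise, the left Kan extension (Lan_F H)(d) is the colimit, indexed
by the comma category (F downarrow d), of H composed with the
projection (F downarrow d) -> C. Here that colimit is given
as a coproduct (disjoint union) of sets, so its cardinality is the
sum of the sizes of the summands.
Coproduct of sets with sizes: 8 + 8 + 11 + 7 + 8 + 11 + 10
= 63

63


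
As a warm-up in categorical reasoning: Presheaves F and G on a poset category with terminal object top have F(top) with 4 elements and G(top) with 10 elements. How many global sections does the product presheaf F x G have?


Global sections of a presheaf on a poset with terminal top satisfy
Gamma(H) ~ H(top). Presheaves admit pointwise products, so
(F x G)(top) = F(top) x G(top) (Cartesian product).
|Gamma(F x G)| = |F(top)| * |G(top)| = 4 * 10 = 40.

40


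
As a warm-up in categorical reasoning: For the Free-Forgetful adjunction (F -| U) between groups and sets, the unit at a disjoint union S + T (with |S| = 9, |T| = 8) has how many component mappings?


The unit eta_X: X -> U(F(X)) of the Free-Forgetful adjunction
maps each element of X to a generator of F(X). For X = S + T (disjoint
union in Set), |S + T| = |S| + |T|.
Total mappings = 9 + 8 = 17.

17


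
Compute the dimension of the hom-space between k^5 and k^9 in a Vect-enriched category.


In Vect-enriched categories, Hom(k^n, k^m) is the space of m x n matrices.
dim(Hom(k^5, k^9)) = 9 * 5 = 45

45


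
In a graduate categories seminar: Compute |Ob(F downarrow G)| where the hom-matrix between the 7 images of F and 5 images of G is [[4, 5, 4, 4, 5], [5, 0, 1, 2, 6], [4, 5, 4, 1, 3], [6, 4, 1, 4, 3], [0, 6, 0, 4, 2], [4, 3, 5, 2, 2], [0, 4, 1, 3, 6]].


Objects of (F downarrow G) are triples (a, b, h: F(a)->G(b)).
The count equals the sum of all entries in the hom-matrix.
sum(row 0) = 22
sum(row 1) = 14
sum(row 2) = 17
sum(row 3) = 18
sum(row 4) = 12
sum(row 5) = 16
sum(row 6) = 14
Grand total = 113

113


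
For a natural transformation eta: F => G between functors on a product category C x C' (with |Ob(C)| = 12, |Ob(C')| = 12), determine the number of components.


A natural transformation eta: F => G assigns one component morphism per
object of the domain category.
The domain is the product category C x C', so
|Ob(C x C')| = |Ob(C)| * |Ob(C')| = 12 * 12 = 144.
Therefore eta has 144 component morphisms.

144


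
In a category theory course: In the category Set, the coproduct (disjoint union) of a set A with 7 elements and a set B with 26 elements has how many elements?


In Set, the coproduct A + B is the disjoint union.
|A + B| = |A| + |B| = 7 + 26 = 33

33


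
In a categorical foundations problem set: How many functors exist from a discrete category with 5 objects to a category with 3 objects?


A functor from a discrete category C to D is determined by
where each object maps. Each of the 5 objects of C can map
to any of the 3 objects of D independently.
Number of functors = 3^5 = 243

243


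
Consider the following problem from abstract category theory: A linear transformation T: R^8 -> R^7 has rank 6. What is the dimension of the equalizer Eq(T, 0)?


The equalizer of f and the zero map is ker(f).
By the rank-nullity theorem: dim(ker(f)) = dim(domain) - rank(f).
dim(ker(f)) = 8 - 6 = 2

2


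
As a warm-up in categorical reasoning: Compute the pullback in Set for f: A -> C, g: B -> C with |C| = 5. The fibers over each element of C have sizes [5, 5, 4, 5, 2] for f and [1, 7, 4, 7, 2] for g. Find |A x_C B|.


The pullback A x_C B consists of pairs (a, b) with f(a) = g(b).
For each element c in C, the fiber product has |f^-1(c)| * |g^-1(c)| elements.
Summing over C: 5 * 1 + 5 * 7 + 4 * 4 + 5 * 7 + 2 * 2
= 5 + 35 + 16 + 35 + 4 = 95

95


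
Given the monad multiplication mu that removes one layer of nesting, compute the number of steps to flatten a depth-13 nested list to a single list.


Each application of mu: T^2 -> T removes one layer of nesting.
Starting at depth 13 (i.e., T^13(X)), we need to reach T(X).
Number of mu applications = 13 - 1 = 12

12


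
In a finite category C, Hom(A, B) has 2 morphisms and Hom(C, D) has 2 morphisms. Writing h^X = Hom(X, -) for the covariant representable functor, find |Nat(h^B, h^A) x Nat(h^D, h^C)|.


By the Yoneda lemma, Nat(h^B, h^A) is isomorphic to Hom(A, B),
so |Nat(h^B, h^A)| = |Hom(A, B)| and |Nat(h^D, h^C)| = |Hom(C, D)|.
|Hom(A, B)| = 2, |Hom(C, D)| = 2.
|Nat(h^B, h^A) x Nat(h^D, h^C)| = 2 * 2 = 4

4


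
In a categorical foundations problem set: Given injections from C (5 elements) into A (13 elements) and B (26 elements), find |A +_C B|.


The pushout A +_C B identifies the images of C in A and B.
|A +_C B| = |A| + |B| - |C| (for injections).
= 13 + 26 - 5 = 34

34


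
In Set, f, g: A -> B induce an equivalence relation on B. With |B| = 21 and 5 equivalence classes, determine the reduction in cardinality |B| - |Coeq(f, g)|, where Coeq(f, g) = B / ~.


The coequalizer Coeq(f, g) = B / ~ has one element per equivalence class.
|B| = 21, |Coeq(f, g)| = 5.
|B| - |Coeq(f, g)| = 21 - 5 = 16.

16


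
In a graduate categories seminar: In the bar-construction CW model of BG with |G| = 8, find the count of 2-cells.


In the bar-construction CW model of BG, the n-cells are indexed by
n-tuples [g_1|...|g_n] of non-identity elements of G (degenerate
simplices with some g_i = e do not contribute cells), so there are
(|G| - 1)^n n-cells.
For dim = 2 with |G| = 8:
cells = (8 - 1)^2 = 7^2 = 49

49


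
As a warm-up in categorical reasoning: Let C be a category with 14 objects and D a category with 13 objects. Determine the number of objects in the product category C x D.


The product category C x D has objects that are pairs (c, d).
Number of pairs = |Ob(C)| * |Ob(D)| = 14 * 13 = 182

182


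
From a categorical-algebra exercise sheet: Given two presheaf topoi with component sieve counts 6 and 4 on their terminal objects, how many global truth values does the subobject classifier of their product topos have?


In a product of presheaf topoi E_1 x E_2, the subobject classifier
is Omega = Omega_1 x Omega_2 (componentwise), so
|Omega(top)| = |Omega_1(top_1)| * |Omega_2(top_2)|.
= 6 * 4 = 24.

24


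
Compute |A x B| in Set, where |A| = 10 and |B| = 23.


In Set, the product A x B is the Cartesian product.
By the universal property, |A x B| = |A| * |B|.
|A x B| = 10 * 23 = 230

230


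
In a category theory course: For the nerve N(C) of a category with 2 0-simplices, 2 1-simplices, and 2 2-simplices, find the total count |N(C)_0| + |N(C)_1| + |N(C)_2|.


The 2-skeleton of the nerve N(C) consists of simplices in dimensions 0, 1, 2:
  |N(C)_0| = 2 (objects)
  |N(C)_1| = 2 (morphisms)
  |N(C)_2| = 2 (composable pairs)
Total = 2 + 2 + 2 = 6

6


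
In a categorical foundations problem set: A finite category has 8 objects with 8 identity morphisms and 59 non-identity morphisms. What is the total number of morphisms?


Each object has an identity morphism, giving 8 identities.
Adding the 59 non-identity morphisms:
Total = 8 + 59 = 67

67


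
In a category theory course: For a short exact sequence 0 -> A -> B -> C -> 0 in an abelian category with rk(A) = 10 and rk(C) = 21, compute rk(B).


For a short exact sequence 0 -> A -> B -> C -> 0,
rank is additive: rank(B) = rank(A) + rank(C).
rank(B) = 10 + 21 = 31

31


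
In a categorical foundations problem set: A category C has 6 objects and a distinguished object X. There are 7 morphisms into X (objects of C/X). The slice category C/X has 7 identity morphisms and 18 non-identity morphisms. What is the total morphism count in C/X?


In the slice category C/X, objects are morphisms to X.
Identity morphisms: 7 (one per object of C/X).
Non-identity morphisms: 18.
Total = 7 + 18 = 25

25


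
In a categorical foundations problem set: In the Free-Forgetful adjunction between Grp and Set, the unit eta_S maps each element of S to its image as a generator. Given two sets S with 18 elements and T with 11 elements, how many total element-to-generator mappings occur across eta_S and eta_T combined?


The unit eta_X: X -> U(F(X)) of the Free-Forgetful adjunction
maps each element of X to a generator of F(X). For X = S + T (disjoint
union in Set), |S + T| = |S| + |T|.
Total mappings = 18 + 11 = 29.

29


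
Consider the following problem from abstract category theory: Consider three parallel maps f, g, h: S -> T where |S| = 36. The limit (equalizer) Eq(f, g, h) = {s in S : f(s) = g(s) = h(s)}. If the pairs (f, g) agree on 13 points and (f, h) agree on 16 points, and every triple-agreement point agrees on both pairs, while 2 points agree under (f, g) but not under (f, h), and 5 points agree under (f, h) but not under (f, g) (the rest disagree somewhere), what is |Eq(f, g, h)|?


Eq(f, g, h) is the triple-agreement set: points in S where all three
maps take the same value. Using inclusion-exclusion on the pairwise data:
Pair (f, g) agrees on 13 points; pair (f, h) on 16 points.
Points agreeing under (f, g) but not (f, h) = 2; under (f, h) but not (f, g) = 5.
Triple-agreement = agreement-in-(f, g) minus points that agree under (f, g) but not (f, h):
|Eq(f, g, h)| = 13 - 2 = 11
(cross-check via (f, h): 16 - 5 = 11.)

11
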